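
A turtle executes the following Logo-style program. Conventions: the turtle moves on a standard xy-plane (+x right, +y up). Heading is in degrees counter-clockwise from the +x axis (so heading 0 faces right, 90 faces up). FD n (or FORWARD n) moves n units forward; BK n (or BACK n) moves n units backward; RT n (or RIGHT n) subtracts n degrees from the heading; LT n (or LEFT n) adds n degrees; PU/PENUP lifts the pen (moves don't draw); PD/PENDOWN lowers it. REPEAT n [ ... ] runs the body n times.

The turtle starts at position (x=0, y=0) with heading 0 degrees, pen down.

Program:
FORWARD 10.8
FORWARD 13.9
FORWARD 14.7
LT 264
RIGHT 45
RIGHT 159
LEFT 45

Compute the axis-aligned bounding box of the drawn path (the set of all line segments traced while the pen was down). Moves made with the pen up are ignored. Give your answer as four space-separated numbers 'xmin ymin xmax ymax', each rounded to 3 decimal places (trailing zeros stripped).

Executing turtle program step by step:
Start: pos=(0,0), heading=0, pen down
FD 10.8: (0,0) -> (10.8,0) [heading=0, draw]
FD 13.9: (10.8,0) -> (24.7,0) [heading=0, draw]
FD 14.7: (24.7,0) -> (39.4,0) [heading=0, draw]
LT 264: heading 0 -> 264
RT 45: heading 264 -> 219
RT 159: heading 219 -> 60
LT 45: heading 60 -> 105
Final: pos=(39.4,0), heading=105, 3 segment(s) drawn

Segment endpoints: x in {0, 10.8, 24.7, 39.4}, y in {0}
xmin=0, ymin=0, xmax=39.4, ymax=0

Answer: 0 0 39.4 0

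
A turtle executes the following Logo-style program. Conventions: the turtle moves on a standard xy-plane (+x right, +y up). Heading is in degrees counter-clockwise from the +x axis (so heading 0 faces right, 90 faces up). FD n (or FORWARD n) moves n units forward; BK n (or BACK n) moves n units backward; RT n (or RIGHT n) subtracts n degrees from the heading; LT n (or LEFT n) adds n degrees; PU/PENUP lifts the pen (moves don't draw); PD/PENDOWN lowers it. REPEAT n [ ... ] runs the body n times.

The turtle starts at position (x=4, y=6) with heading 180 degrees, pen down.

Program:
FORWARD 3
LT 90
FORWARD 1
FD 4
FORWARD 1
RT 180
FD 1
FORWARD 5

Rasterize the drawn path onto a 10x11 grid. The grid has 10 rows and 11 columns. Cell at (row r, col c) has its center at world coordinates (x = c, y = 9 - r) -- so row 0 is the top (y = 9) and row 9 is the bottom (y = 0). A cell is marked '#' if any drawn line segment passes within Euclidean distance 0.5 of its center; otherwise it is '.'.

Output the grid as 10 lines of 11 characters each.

Segment 0: (4,6) -> (1,6)
Segment 1: (1,6) -> (1,5)
Segment 2: (1,5) -> (1,1)
Segment 3: (1,1) -> (1,0)
Segment 4: (1,0) -> (1,1)
Segment 5: (1,1) -> (1,6)

Answer: ...........
...........
...........
.####......
.#.........
.#.........
.#.........
.#.........
.#.........
.#.........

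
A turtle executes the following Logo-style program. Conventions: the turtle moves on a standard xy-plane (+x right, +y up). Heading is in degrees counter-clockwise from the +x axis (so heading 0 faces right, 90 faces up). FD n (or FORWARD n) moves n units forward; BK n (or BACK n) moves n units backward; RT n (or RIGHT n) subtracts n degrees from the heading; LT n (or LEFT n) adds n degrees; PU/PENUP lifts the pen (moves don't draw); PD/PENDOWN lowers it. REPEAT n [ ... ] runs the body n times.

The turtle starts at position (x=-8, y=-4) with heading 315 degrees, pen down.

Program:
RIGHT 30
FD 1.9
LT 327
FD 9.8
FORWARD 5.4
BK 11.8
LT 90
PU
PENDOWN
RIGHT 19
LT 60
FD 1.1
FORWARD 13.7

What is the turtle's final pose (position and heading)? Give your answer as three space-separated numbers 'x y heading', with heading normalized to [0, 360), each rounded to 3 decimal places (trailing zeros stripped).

Executing turtle program step by step:
Start: pos=(-8,-4), heading=315, pen down
RT 30: heading 315 -> 285
FD 1.9: (-8,-4) -> (-7.508,-5.835) [heading=285, draw]
LT 327: heading 285 -> 252
FD 9.8: (-7.508,-5.835) -> (-10.537,-15.156) [heading=252, draw]
FD 5.4: (-10.537,-15.156) -> (-12.205,-20.291) [heading=252, draw]
BK 11.8: (-12.205,-20.291) -> (-8.559,-9.069) [heading=252, draw]
LT 90: heading 252 -> 342
PU: pen up
PD: pen down
RT 19: heading 342 -> 323
LT 60: heading 323 -> 23
FD 1.1: (-8.559,-9.069) -> (-7.546,-8.639) [heading=23, draw]
FD 13.7: (-7.546,-8.639) -> (5.065,-3.286) [heading=23, draw]
Final: pos=(5.065,-3.286), heading=23, 6 segment(s) drawn

Answer: 5.065 -3.286 23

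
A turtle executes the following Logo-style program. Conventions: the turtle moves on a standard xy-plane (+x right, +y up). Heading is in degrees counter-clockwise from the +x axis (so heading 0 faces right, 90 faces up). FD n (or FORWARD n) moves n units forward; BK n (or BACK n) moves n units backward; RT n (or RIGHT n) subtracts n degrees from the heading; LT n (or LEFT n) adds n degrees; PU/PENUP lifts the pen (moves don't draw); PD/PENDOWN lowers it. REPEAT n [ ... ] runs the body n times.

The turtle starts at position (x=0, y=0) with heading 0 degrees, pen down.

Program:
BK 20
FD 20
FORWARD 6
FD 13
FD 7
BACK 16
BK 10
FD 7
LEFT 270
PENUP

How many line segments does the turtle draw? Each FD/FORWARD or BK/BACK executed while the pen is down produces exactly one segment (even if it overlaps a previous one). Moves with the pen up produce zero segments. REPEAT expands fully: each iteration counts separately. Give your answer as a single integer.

Answer: 8

Derivation:
Executing turtle program step by step:
Start: pos=(0,0), heading=0, pen down
BK 20: (0,0) -> (-20,0) [heading=0, draw]
FD 20: (-20,0) -> (0,0) [heading=0, draw]
FD 6: (0,0) -> (6,0) [heading=0, draw]
FD 13: (6,0) -> (19,0) [heading=0, draw]
FD 7: (19,0) -> (26,0) [heading=0, draw]
BK 16: (26,0) -> (10,0) [heading=0, draw]
BK 10: (10,0) -> (0,0) [heading=0, draw]
FD 7: (0,0) -> (7,0) [heading=0, draw]
LT 270: heading 0 -> 270
PU: pen up
Final: pos=(7,0), heading=270, 8 segment(s) drawn
Segments drawn: 8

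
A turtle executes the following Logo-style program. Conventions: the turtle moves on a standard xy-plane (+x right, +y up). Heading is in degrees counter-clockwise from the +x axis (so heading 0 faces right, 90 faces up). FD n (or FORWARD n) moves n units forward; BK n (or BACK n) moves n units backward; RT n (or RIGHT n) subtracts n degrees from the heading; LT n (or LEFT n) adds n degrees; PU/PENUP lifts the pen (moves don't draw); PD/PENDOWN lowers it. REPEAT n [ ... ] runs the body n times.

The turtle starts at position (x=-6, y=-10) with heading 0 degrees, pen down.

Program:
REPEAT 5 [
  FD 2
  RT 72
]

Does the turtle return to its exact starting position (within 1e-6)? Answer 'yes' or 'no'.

Answer: yes

Derivation:
Executing turtle program step by step:
Start: pos=(-6,-10), heading=0, pen down
REPEAT 5 [
  -- iteration 1/5 --
  FD 2: (-6,-10) -> (-4,-10) [heading=0, draw]
  RT 72: heading 0 -> 288
  -- iteration 2/5 --
  FD 2: (-4,-10) -> (-3.382,-11.902) [heading=288, draw]
  RT 72: heading 288 -> 216
  -- iteration 3/5 --
  FD 2: (-3.382,-11.902) -> (-5,-13.078) [heading=216, draw]
  RT 72: heading 216 -> 144
  -- iteration 4/5 --
  FD 2: (-5,-13.078) -> (-6.618,-11.902) [heading=144, draw]
  RT 72: heading 144 -> 72
  -- iteration 5/5 --
  FD 2: (-6.618,-11.902) -> (-6,-10) [heading=72, draw]
  RT 72: heading 72 -> 0
]
Final: pos=(-6,-10), heading=0, 5 segment(s) drawn

Start position: (-6, -10)
Final position: (-6, -10)
Distance = 0; < 1e-6 -> CLOSED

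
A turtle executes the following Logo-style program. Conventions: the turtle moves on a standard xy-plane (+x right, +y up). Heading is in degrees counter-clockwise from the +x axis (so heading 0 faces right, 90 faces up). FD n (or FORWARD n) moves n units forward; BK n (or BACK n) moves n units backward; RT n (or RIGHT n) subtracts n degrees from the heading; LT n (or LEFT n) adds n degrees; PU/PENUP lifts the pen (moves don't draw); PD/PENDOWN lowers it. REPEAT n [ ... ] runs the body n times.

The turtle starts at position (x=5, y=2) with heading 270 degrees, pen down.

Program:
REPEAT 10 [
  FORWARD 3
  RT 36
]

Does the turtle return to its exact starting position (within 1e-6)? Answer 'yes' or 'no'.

Executing turtle program step by step:
Start: pos=(5,2), heading=270, pen down
REPEAT 10 [
  -- iteration 1/10 --
  FD 3: (5,2) -> (5,-1) [heading=270, draw]
  RT 36: heading 270 -> 234
  -- iteration 2/10 --
  FD 3: (5,-1) -> (3.237,-3.427) [heading=234, draw]
  RT 36: heading 234 -> 198
  -- iteration 3/10 --
  FD 3: (3.237,-3.427) -> (0.383,-4.354) [heading=198, draw]
  RT 36: heading 198 -> 162
  -- iteration 4/10 --
  FD 3: (0.383,-4.354) -> (-2.47,-3.427) [heading=162, draw]
  RT 36: heading 162 -> 126
  -- iteration 5/10 --
  FD 3: (-2.47,-3.427) -> (-4.233,-1) [heading=126, draw]
  RT 36: heading 126 -> 90
  -- iteration 6/10 --
  FD 3: (-4.233,-1) -> (-4.233,2) [heading=90, draw]
  RT 36: heading 90 -> 54
  -- iteration 7/10 --
  FD 3: (-4.233,2) -> (-2.47,4.427) [heading=54, draw]
  RT 36: heading 54 -> 18
  -- iteration 8/10 --
  FD 3: (-2.47,4.427) -> (0.383,5.354) [heading=18, draw]
  RT 36: heading 18 -> 342
  -- iteration 9/10 --
  FD 3: (0.383,5.354) -> (3.237,4.427) [heading=342, draw]
  RT 36: heading 342 -> 306
  -- iteration 10/10 --
  FD 3: (3.237,4.427) -> (5,2) [heading=306, draw]
  RT 36: heading 306 -> 270
]
Final: pos=(5,2), heading=270, 10 segment(s) drawn

Start position: (5, 2)
Final position: (5, 2)
Distance = 0; < 1e-6 -> CLOSED

Answer: yes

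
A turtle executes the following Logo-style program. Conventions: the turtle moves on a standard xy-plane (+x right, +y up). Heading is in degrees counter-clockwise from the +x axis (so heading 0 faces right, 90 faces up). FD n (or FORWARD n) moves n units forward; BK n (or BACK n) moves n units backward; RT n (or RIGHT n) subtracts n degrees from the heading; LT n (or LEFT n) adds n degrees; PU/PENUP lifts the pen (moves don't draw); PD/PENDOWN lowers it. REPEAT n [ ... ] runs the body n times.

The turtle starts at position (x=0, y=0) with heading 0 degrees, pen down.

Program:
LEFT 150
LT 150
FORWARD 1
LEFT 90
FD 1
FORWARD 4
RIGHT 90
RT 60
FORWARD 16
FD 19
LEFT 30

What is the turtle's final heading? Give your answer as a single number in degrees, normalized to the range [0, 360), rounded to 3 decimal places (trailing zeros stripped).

Answer: 270

Derivation:
Executing turtle program step by step:
Start: pos=(0,0), heading=0, pen down
LT 150: heading 0 -> 150
LT 150: heading 150 -> 300
FD 1: (0,0) -> (0.5,-0.866) [heading=300, draw]
LT 90: heading 300 -> 30
FD 1: (0.5,-0.866) -> (1.366,-0.366) [heading=30, draw]
FD 4: (1.366,-0.366) -> (4.83,1.634) [heading=30, draw]
RT 90: heading 30 -> 300
RT 60: heading 300 -> 240
FD 16: (4.83,1.634) -> (-3.17,-12.222) [heading=240, draw]
FD 19: (-3.17,-12.222) -> (-12.67,-28.677) [heading=240, draw]
LT 30: heading 240 -> 270
Final: pos=(-12.67,-28.677), heading=270, 5 segment(s) drawn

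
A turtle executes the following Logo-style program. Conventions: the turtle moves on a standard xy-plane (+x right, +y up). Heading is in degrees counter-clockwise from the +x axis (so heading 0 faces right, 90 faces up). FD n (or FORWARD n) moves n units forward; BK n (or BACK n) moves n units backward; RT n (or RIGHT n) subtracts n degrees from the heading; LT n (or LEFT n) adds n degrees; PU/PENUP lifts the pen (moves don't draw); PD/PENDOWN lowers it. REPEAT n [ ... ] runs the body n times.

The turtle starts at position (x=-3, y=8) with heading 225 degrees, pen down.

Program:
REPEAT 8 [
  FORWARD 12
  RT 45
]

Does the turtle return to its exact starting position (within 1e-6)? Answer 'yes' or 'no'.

Executing turtle program step by step:
Start: pos=(-3,8), heading=225, pen down
REPEAT 8 [
  -- iteration 1/8 --
  FD 12: (-3,8) -> (-11.485,-0.485) [heading=225, draw]
  RT 45: heading 225 -> 180
  -- iteration 2/8 --
  FD 12: (-11.485,-0.485) -> (-23.485,-0.485) [heading=180, draw]
  RT 45: heading 180 -> 135
  -- iteration 3/8 --
  FD 12: (-23.485,-0.485) -> (-31.971,8) [heading=135, draw]
  RT 45: heading 135 -> 90
  -- iteration 4/8 --
  FD 12: (-31.971,8) -> (-31.971,20) [heading=90, draw]
  RT 45: heading 90 -> 45
  -- iteration 5/8 --
  FD 12: (-31.971,20) -> (-23.485,28.485) [heading=45, draw]
  RT 45: heading 45 -> 0
  -- iteration 6/8 --
  FD 12: (-23.485,28.485) -> (-11.485,28.485) [heading=0, draw]
  RT 45: heading 0 -> 315
  -- iteration 7/8 --
  FD 12: (-11.485,28.485) -> (-3,20) [heading=315, draw]
  RT 45: heading 315 -> 270
  -- iteration 8/8 --
  FD 12: (-3,20) -> (-3,8) [heading=270, draw]
  RT 45: heading 270 -> 225
]
Final: pos=(-3,8), heading=225, 8 segment(s) drawn

Start position: (-3, 8)
Final position: (-3, 8)
Distance = 0; < 1e-6 -> CLOSED

Answer: yes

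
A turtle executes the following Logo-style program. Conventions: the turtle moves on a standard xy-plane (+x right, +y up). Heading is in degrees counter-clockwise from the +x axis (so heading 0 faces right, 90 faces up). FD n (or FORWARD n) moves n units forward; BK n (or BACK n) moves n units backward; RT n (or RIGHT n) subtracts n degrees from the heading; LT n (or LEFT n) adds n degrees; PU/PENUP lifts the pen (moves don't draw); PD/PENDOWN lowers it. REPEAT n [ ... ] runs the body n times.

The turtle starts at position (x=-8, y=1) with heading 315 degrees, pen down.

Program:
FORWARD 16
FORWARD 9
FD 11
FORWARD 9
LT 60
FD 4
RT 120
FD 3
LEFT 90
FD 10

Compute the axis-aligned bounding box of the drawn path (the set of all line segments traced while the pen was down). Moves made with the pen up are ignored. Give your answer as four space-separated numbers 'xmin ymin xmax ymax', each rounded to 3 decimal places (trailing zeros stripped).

Executing turtle program step by step:
Start: pos=(-8,1), heading=315, pen down
FD 16: (-8,1) -> (3.314,-10.314) [heading=315, draw]
FD 9: (3.314,-10.314) -> (9.678,-16.678) [heading=315, draw]
FD 11: (9.678,-16.678) -> (17.456,-24.456) [heading=315, draw]
FD 9: (17.456,-24.456) -> (23.82,-30.82) [heading=315, draw]
LT 60: heading 315 -> 15
FD 4: (23.82,-30.82) -> (27.684,-29.785) [heading=15, draw]
RT 120: heading 15 -> 255
FD 3: (27.684,-29.785) -> (26.907,-32.682) [heading=255, draw]
LT 90: heading 255 -> 345
FD 10: (26.907,-32.682) -> (36.566,-35.27) [heading=345, draw]
Final: pos=(36.566,-35.27), heading=345, 7 segment(s) drawn

Segment endpoints: x in {-8, 3.314, 9.678, 17.456, 23.82, 26.907, 27.684, 36.566}, y in {-35.27, -32.682, -30.82, -29.785, -24.456, -16.678, -10.314, 1}
xmin=-8, ymin=-35.27, xmax=36.566, ymax=1

Answer: -8 -35.27 36.566 1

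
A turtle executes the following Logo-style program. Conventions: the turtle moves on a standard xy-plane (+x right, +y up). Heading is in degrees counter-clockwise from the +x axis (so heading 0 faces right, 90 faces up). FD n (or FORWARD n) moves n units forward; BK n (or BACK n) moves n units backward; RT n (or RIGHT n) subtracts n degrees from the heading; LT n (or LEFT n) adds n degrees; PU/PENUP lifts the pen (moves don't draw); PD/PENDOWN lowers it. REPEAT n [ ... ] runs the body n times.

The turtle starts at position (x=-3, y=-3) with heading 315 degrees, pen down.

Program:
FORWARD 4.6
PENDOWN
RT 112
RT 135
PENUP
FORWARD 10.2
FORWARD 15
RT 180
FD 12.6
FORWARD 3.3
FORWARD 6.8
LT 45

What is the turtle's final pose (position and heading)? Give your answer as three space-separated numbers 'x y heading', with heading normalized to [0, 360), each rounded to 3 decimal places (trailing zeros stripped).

Executing turtle program step by step:
Start: pos=(-3,-3), heading=315, pen down
FD 4.6: (-3,-3) -> (0.253,-6.253) [heading=315, draw]
PD: pen down
RT 112: heading 315 -> 203
RT 135: heading 203 -> 68
PU: pen up
FD 10.2: (0.253,-6.253) -> (4.074,3.205) [heading=68, move]
FD 15: (4.074,3.205) -> (9.693,17.112) [heading=68, move]
RT 180: heading 68 -> 248
FD 12.6: (9.693,17.112) -> (4.973,5.43) [heading=248, move]
FD 3.3: (4.973,5.43) -> (3.737,2.37) [heading=248, move]
FD 6.8: (3.737,2.37) -> (1.189,-3.935) [heading=248, move]
LT 45: heading 248 -> 293
Final: pos=(1.189,-3.935), heading=293, 1 segment(s) drawn

Answer: 1.189 -3.935 293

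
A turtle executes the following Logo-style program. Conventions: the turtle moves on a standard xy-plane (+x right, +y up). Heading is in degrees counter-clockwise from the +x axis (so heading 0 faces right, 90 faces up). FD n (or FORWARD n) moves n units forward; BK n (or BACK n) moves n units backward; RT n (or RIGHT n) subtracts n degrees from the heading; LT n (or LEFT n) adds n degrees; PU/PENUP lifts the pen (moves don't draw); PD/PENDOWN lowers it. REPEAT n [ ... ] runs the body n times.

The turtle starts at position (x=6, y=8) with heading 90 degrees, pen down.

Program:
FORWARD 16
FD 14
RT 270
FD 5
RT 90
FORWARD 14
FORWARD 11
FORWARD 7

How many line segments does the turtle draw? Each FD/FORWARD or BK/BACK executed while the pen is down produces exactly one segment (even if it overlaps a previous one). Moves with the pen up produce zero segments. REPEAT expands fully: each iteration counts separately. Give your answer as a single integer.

Answer: 6

Derivation:
Executing turtle program step by step:
Start: pos=(6,8), heading=90, pen down
FD 16: (6,8) -> (6,24) [heading=90, draw]
FD 14: (6,24) -> (6,38) [heading=90, draw]
RT 270: heading 90 -> 180
FD 5: (6,38) -> (1,38) [heading=180, draw]
RT 90: heading 180 -> 90
FD 14: (1,38) -> (1,52) [heading=90, draw]
FD 11: (1,52) -> (1,63) [heading=90, draw]
FD 7: (1,63) -> (1,70) [heading=90, draw]
Final: pos=(1,70), heading=90, 6 segment(s) drawn
Segments drawn: 6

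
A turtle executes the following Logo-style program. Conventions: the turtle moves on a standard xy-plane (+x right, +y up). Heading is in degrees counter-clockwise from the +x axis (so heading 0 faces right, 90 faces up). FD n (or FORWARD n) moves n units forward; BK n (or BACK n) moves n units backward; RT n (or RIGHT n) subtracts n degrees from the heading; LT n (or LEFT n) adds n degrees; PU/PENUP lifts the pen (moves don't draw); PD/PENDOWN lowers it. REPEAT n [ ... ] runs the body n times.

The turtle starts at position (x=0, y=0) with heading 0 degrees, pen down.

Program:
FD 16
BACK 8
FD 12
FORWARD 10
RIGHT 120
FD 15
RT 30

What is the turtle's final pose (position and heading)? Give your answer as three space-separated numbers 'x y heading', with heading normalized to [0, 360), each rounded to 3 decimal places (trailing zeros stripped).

Executing turtle program step by step:
Start: pos=(0,0), heading=0, pen down
FD 16: (0,0) -> (16,0) [heading=0, draw]
BK 8: (16,0) -> (8,0) [heading=0, draw]
FD 12: (8,0) -> (20,0) [heading=0, draw]
FD 10: (20,0) -> (30,0) [heading=0, draw]
RT 120: heading 0 -> 240
FD 15: (30,0) -> (22.5,-12.99) [heading=240, draw]
RT 30: heading 240 -> 210
Final: pos=(22.5,-12.99), heading=210, 5 segment(s) drawn

Answer: 22.5 -12.99 210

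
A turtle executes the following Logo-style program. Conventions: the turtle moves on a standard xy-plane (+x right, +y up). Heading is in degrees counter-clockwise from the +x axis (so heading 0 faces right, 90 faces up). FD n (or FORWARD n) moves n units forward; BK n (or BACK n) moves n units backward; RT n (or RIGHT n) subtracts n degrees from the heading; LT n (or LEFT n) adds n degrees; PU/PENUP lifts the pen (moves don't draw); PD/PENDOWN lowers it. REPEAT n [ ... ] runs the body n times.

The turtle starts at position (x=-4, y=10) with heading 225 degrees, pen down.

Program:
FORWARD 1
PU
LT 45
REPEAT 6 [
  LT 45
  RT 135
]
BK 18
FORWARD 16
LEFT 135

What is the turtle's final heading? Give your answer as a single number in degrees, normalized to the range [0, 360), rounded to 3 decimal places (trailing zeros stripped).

Answer: 225

Derivation:
Executing turtle program step by step:
Start: pos=(-4,10), heading=225, pen down
FD 1: (-4,10) -> (-4.707,9.293) [heading=225, draw]
PU: pen up
LT 45: heading 225 -> 270
REPEAT 6 [
  -- iteration 1/6 --
  LT 45: heading 270 -> 315
  RT 135: heading 315 -> 180
  -- iteration 2/6 --
  LT 45: heading 180 -> 225
  RT 135: heading 225 -> 90
  -- iteration 3/6 --
  LT 45: heading 90 -> 135
  RT 135: heading 135 -> 0
  -- iteration 4/6 --
  LT 45: heading 0 -> 45
  RT 135: heading 45 -> 270
  -- iteration 5/6 --
  LT 45: heading 270 -> 315
  RT 135: heading 315 -> 180
  -- iteration 6/6 --
  LT 45: heading 180 -> 225
  RT 135: heading 225 -> 90
]
BK 18: (-4.707,9.293) -> (-4.707,-8.707) [heading=90, move]
FD 16: (-4.707,-8.707) -> (-4.707,7.293) [heading=90, move]
LT 135: heading 90 -> 225
Final: pos=(-4.707,7.293), heading=225, 1 segment(s) drawn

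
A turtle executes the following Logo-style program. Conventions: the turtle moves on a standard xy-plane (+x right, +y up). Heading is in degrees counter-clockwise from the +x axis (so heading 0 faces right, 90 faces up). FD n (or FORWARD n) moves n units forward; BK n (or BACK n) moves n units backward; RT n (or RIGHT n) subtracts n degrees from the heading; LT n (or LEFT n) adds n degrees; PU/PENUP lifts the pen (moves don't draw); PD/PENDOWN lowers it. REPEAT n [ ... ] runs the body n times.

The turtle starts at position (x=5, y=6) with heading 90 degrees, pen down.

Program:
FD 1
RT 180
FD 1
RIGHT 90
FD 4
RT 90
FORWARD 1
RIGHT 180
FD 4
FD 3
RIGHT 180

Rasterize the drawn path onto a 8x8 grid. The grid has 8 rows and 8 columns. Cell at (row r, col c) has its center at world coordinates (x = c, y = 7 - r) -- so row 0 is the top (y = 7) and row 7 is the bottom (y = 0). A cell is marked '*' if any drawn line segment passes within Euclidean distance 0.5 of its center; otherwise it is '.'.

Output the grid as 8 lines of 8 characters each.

Answer: .*...*..
.*****..
.*......
.*......
.*......
.*......
.*......
.*......

Derivation:
Segment 0: (5,6) -> (5,7)
Segment 1: (5,7) -> (5,6)
Segment 2: (5,6) -> (1,6)
Segment 3: (1,6) -> (1,7)
Segment 4: (1,7) -> (1,3)
Segment 5: (1,3) -> (1,-0)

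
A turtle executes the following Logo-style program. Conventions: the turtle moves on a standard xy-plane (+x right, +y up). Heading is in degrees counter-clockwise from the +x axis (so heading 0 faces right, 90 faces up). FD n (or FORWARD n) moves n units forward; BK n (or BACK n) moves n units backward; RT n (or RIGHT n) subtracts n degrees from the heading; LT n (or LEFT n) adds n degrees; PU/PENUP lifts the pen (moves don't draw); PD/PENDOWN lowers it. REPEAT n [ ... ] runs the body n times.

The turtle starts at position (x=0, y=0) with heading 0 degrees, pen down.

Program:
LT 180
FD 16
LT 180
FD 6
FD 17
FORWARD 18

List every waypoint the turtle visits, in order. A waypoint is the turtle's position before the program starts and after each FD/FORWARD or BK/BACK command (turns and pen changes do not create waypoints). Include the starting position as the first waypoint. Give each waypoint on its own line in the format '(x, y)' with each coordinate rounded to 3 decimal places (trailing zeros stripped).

Executing turtle program step by step:
Start: pos=(0,0), heading=0, pen down
LT 180: heading 0 -> 180
FD 16: (0,0) -> (-16,0) [heading=180, draw]
LT 180: heading 180 -> 0
FD 6: (-16,0) -> (-10,0) [heading=0, draw]
FD 17: (-10,0) -> (7,0) [heading=0, draw]
FD 18: (7,0) -> (25,0) [heading=0, draw]
Final: pos=(25,0), heading=0, 4 segment(s) drawn
Waypoints (5 total):
(0, 0)
(-16, 0)
(-10, 0)
(7, 0)
(25, 0)

Answer: (0, 0)
(-16, 0)
(-10, 0)
(7, 0)
(25, 0)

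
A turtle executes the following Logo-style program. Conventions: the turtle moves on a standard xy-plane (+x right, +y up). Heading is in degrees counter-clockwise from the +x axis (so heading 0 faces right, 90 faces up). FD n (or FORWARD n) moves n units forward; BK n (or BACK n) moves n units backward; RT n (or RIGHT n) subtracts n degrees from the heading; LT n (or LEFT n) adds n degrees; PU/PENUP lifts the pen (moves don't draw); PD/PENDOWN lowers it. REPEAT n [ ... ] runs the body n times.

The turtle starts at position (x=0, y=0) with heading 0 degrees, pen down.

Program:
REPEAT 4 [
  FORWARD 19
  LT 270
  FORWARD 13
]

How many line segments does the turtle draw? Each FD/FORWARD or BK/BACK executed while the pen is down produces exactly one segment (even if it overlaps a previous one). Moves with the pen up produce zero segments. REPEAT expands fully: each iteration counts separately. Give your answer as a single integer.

Executing turtle program step by step:
Start: pos=(0,0), heading=0, pen down
REPEAT 4 [
  -- iteration 1/4 --
  FD 19: (0,0) -> (19,0) [heading=0, draw]
  LT 270: heading 0 -> 270
  FD 13: (19,0) -> (19,-13) [heading=270, draw]
  -- iteration 2/4 --
  FD 19: (19,-13) -> (19,-32) [heading=270, draw]
  LT 270: heading 270 -> 180
  FD 13: (19,-32) -> (6,-32) [heading=180, draw]
  -- iteration 3/4 --
  FD 19: (6,-32) -> (-13,-32) [heading=180, draw]
  LT 270: heading 180 -> 90
  FD 13: (-13,-32) -> (-13,-19) [heading=90, draw]
  -- iteration 4/4 --
  FD 19: (-13,-19) -> (-13,0) [heading=90, draw]
  LT 270: heading 90 -> 0
  FD 13: (-13,0) -> (0,0) [heading=0, draw]
]
Final: pos=(0,0), heading=0, 8 segment(s) drawn
Segments drawn: 8

Answer: 8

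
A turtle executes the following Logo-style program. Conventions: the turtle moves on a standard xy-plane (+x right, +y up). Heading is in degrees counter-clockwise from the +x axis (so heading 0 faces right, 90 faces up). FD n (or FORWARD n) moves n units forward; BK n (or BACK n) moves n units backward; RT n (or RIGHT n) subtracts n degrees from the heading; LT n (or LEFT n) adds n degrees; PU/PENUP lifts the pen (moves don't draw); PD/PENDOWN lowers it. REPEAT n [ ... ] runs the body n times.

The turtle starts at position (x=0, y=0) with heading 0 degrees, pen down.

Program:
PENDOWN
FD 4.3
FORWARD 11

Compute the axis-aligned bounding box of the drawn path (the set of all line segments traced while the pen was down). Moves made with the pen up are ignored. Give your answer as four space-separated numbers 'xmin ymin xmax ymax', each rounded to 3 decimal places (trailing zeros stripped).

Answer: 0 0 15.3 0

Derivation:
Executing turtle program step by step:
Start: pos=(0,0), heading=0, pen down
PD: pen down
FD 4.3: (0,0) -> (4.3,0) [heading=0, draw]
FD 11: (4.3,0) -> (15.3,0) [heading=0, draw]
Final: pos=(15.3,0), heading=0, 2 segment(s) drawn

Segment endpoints: x in {0, 4.3, 15.3}, y in {0}
xmin=0, ymin=0, xmax=15.3, ymax=0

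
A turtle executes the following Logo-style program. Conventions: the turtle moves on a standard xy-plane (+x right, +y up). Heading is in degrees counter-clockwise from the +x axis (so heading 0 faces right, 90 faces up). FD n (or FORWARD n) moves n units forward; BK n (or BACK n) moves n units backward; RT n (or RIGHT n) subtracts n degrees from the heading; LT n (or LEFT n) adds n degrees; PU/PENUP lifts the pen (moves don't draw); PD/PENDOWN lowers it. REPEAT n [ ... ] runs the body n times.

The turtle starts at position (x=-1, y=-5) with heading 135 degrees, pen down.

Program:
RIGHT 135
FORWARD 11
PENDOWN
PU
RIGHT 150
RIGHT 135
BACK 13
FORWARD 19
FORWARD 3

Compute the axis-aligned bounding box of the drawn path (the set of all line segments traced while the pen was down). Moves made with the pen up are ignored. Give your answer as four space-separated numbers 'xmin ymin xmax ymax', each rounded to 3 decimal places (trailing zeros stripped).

Answer: -1 -5 10 -5

Derivation:
Executing turtle program step by step:
Start: pos=(-1,-5), heading=135, pen down
RT 135: heading 135 -> 0
FD 11: (-1,-5) -> (10,-5) [heading=0, draw]
PD: pen down
PU: pen up
RT 150: heading 0 -> 210
RT 135: heading 210 -> 75
BK 13: (10,-5) -> (6.635,-17.557) [heading=75, move]
FD 19: (6.635,-17.557) -> (11.553,0.796) [heading=75, move]
FD 3: (11.553,0.796) -> (12.329,3.693) [heading=75, move]
Final: pos=(12.329,3.693), heading=75, 1 segment(s) drawn

Segment endpoints: x in {-1, 10}, y in {-5}
xmin=-1, ymin=-5, xmax=10, ymax=-5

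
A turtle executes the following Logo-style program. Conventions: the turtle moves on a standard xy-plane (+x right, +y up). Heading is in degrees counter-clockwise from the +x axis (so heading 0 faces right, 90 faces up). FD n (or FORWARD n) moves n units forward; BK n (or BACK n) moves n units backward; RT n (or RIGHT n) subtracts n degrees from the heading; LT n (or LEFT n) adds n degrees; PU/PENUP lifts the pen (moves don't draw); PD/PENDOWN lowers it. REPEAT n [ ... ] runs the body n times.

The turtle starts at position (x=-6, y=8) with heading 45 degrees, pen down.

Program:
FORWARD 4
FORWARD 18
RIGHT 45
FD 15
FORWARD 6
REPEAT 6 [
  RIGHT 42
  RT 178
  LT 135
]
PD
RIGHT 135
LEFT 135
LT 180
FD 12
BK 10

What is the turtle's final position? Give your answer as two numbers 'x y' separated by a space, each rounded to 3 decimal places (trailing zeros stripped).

Answer: 32.288 24.556

Derivation:
Executing turtle program step by step:
Start: pos=(-6,8), heading=45, pen down
FD 4: (-6,8) -> (-3.172,10.828) [heading=45, draw]
FD 18: (-3.172,10.828) -> (9.556,23.556) [heading=45, draw]
RT 45: heading 45 -> 0
FD 15: (9.556,23.556) -> (24.556,23.556) [heading=0, draw]
FD 6: (24.556,23.556) -> (30.556,23.556) [heading=0, draw]
REPEAT 6 [
  -- iteration 1/6 --
  RT 42: heading 0 -> 318
  RT 178: heading 318 -> 140
  LT 135: heading 140 -> 275
  -- iteration 2/6 --
  RT 42: heading 275 -> 233
  RT 178: heading 233 -> 55
  LT 135: heading 55 -> 190
  -- iteration 3/6 --
  RT 42: heading 190 -> 148
  RT 178: heading 148 -> 330
  LT 135: heading 330 -> 105
  -- iteration 4/6 --
  RT 42: heading 105 -> 63
  RT 178: heading 63 -> 245
  LT 135: heading 245 -> 20
  -- iteration 5/6 --
  RT 42: heading 20 -> 338
  RT 178: heading 338 -> 160
  LT 135: heading 160 -> 295
  -- iteration 6/6 --
  RT 42: heading 295 -> 253
  RT 178: heading 253 -> 75
  LT 135: heading 75 -> 210
]
PD: pen down
RT 135: heading 210 -> 75
LT 135: heading 75 -> 210
LT 180: heading 210 -> 30
FD 12: (30.556,23.556) -> (40.949,29.556) [heading=30, draw]
BK 10: (40.949,29.556) -> (32.288,24.556) [heading=30, draw]
Final: pos=(32.288,24.556), heading=30, 6 segment(s) drawn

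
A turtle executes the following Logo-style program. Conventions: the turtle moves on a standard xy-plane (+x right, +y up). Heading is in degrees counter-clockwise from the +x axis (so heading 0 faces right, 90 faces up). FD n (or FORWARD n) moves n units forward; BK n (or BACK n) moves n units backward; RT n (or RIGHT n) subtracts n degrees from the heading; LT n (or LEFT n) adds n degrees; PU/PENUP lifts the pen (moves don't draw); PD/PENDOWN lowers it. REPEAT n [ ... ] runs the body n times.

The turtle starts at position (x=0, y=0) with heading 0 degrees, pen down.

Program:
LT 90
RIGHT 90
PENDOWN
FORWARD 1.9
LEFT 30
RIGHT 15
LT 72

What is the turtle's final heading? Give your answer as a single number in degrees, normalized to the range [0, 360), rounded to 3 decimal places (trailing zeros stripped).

Executing turtle program step by step:
Start: pos=(0,0), heading=0, pen down
LT 90: heading 0 -> 90
RT 90: heading 90 -> 0
PD: pen down
FD 1.9: (0,0) -> (1.9,0) [heading=0, draw]
LT 30: heading 0 -> 30
RT 15: heading 30 -> 15
LT 72: heading 15 -> 87
Final: pos=(1.9,0), heading=87, 1 segment(s) drawn

Answer: 87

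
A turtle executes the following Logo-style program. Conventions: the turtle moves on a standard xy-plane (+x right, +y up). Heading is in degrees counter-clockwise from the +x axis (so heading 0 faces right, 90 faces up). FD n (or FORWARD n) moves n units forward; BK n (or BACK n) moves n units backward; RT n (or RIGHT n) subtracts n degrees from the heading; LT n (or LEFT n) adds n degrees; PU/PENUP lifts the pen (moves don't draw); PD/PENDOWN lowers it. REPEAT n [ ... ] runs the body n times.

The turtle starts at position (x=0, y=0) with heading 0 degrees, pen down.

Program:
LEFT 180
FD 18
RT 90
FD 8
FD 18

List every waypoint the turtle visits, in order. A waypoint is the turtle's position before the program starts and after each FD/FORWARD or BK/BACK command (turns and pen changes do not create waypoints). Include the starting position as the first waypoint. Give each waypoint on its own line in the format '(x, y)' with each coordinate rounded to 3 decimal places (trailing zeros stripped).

Answer: (0, 0)
(-18, 0)
(-18, 8)
(-18, 26)

Derivation:
Executing turtle program step by step:
Start: pos=(0,0), heading=0, pen down
LT 180: heading 0 -> 180
FD 18: (0,0) -> (-18,0) [heading=180, draw]
RT 90: heading 180 -> 90
FD 8: (-18,0) -> (-18,8) [heading=90, draw]
FD 18: (-18,8) -> (-18,26) [heading=90, draw]
Final: pos=(-18,26), heading=90, 3 segment(s) drawn
Waypoints (4 total):
(0, 0)
(-18, 0)
(-18, 8)
(-18, 26)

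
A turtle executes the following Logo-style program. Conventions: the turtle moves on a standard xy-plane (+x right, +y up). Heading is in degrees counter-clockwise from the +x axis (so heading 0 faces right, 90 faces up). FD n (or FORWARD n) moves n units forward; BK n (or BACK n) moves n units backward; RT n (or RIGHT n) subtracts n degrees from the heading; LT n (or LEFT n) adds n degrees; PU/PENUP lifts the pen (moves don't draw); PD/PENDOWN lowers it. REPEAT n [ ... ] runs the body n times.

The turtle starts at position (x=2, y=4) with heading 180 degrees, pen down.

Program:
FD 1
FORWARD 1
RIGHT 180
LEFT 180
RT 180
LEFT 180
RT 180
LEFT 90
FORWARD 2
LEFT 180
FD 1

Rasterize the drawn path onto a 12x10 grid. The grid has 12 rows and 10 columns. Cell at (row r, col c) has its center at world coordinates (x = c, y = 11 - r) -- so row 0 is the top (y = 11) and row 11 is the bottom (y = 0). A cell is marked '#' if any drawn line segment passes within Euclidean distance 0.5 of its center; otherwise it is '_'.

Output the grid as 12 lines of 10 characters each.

Answer: __________
__________
__________
__________
__________
#_________
#_________
###_______
__________
__________
__________
__________

Derivation:
Segment 0: (2,4) -> (1,4)
Segment 1: (1,4) -> (0,4)
Segment 2: (0,4) -> (0,6)
Segment 3: (0,6) -> (-0,5)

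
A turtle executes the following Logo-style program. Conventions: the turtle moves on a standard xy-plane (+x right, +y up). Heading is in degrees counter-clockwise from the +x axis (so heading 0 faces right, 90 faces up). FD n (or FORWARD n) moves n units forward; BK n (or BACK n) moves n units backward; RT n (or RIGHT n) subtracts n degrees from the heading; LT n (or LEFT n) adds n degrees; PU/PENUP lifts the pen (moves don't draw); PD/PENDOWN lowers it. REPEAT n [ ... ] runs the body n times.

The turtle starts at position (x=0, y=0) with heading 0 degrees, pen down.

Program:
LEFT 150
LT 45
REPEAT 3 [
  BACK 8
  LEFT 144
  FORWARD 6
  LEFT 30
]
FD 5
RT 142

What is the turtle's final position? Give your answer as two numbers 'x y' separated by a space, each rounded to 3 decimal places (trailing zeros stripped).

Answer: 18.096 -1.718

Derivation:
Executing turtle program step by step:
Start: pos=(0,0), heading=0, pen down
LT 150: heading 0 -> 150
LT 45: heading 150 -> 195
REPEAT 3 [
  -- iteration 1/3 --
  BK 8: (0,0) -> (7.727,2.071) [heading=195, draw]
  LT 144: heading 195 -> 339
  FD 6: (7.727,2.071) -> (13.329,-0.08) [heading=339, draw]
  LT 30: heading 339 -> 9
  -- iteration 2/3 --
  BK 8: (13.329,-0.08) -> (5.427,-1.331) [heading=9, draw]
  LT 144: heading 9 -> 153
  FD 6: (5.427,-1.331) -> (0.081,1.393) [heading=153, draw]
  LT 30: heading 153 -> 183
  -- iteration 3/3 --
  BK 8: (0.081,1.393) -> (8.07,1.811) [heading=183, draw]
  LT 144: heading 183 -> 327
  FD 6: (8.07,1.811) -> (13.102,-1.456) [heading=327, draw]
  LT 30: heading 327 -> 357
]
FD 5: (13.102,-1.456) -> (18.096,-1.718) [heading=357, draw]
RT 142: heading 357 -> 215
Final: pos=(18.096,-1.718), heading=215, 7 segment(s) drawn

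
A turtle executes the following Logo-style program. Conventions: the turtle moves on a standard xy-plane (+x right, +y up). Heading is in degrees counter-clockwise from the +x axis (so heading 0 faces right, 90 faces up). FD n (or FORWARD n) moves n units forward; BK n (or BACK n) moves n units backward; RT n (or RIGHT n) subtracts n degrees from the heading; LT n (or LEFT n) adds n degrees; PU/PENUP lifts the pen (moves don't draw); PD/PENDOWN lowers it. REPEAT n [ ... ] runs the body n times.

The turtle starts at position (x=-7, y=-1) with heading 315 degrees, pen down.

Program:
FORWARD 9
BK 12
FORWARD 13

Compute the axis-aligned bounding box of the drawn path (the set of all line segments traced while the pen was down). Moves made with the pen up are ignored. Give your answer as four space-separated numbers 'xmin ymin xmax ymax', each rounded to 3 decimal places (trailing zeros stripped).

Answer: -9.121 -8.071 0.071 1.121

Derivation:
Executing turtle program step by step:
Start: pos=(-7,-1), heading=315, pen down
FD 9: (-7,-1) -> (-0.636,-7.364) [heading=315, draw]
BK 12: (-0.636,-7.364) -> (-9.121,1.121) [heading=315, draw]
FD 13: (-9.121,1.121) -> (0.071,-8.071) [heading=315, draw]
Final: pos=(0.071,-8.071), heading=315, 3 segment(s) drawn

Segment endpoints: x in {-9.121, -7, -0.636, 0.071}, y in {-8.071, -7.364, -1, 1.121}
xmin=-9.121, ymin=-8.071, xmax=0.071, ymax=1.121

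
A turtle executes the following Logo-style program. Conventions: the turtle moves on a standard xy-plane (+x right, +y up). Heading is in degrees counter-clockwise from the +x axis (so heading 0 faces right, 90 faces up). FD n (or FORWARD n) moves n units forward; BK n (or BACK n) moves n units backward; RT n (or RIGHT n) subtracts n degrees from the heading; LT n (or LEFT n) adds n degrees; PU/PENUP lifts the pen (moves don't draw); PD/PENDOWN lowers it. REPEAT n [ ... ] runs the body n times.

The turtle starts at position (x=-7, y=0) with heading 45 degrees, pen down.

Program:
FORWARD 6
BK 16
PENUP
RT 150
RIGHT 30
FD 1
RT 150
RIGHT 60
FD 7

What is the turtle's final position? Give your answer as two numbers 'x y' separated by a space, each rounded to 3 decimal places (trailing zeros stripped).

Executing turtle program step by step:
Start: pos=(-7,0), heading=45, pen down
FD 6: (-7,0) -> (-2.757,4.243) [heading=45, draw]
BK 16: (-2.757,4.243) -> (-14.071,-7.071) [heading=45, draw]
PU: pen up
RT 150: heading 45 -> 255
RT 30: heading 255 -> 225
FD 1: (-14.071,-7.071) -> (-14.778,-7.778) [heading=225, move]
RT 150: heading 225 -> 75
RT 60: heading 75 -> 15
FD 7: (-14.778,-7.778) -> (-8.017,-5.966) [heading=15, move]
Final: pos=(-8.017,-5.966), heading=15, 2 segment(s) drawn

Answer: -8.017 -5.966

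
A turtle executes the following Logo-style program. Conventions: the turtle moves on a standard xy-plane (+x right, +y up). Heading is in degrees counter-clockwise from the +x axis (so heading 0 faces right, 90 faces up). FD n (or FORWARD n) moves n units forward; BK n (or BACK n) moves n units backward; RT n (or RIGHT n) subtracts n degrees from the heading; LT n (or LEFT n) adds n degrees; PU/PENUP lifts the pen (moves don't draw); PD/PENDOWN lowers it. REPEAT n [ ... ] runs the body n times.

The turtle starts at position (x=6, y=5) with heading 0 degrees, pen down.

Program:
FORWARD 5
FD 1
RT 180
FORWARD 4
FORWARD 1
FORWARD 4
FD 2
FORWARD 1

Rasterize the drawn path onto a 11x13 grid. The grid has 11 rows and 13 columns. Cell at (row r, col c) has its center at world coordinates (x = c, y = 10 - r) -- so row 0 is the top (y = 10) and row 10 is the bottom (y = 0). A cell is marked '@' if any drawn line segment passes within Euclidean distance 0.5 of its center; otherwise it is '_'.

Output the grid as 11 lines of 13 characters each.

Segment 0: (6,5) -> (11,5)
Segment 1: (11,5) -> (12,5)
Segment 2: (12,5) -> (8,5)
Segment 3: (8,5) -> (7,5)
Segment 4: (7,5) -> (3,5)
Segment 5: (3,5) -> (1,5)
Segment 6: (1,5) -> (0,5)

Answer: _____________
_____________
_____________
_____________
_____________
@@@@@@@@@@@@@
_____________
_____________
_____________
_____________
_____________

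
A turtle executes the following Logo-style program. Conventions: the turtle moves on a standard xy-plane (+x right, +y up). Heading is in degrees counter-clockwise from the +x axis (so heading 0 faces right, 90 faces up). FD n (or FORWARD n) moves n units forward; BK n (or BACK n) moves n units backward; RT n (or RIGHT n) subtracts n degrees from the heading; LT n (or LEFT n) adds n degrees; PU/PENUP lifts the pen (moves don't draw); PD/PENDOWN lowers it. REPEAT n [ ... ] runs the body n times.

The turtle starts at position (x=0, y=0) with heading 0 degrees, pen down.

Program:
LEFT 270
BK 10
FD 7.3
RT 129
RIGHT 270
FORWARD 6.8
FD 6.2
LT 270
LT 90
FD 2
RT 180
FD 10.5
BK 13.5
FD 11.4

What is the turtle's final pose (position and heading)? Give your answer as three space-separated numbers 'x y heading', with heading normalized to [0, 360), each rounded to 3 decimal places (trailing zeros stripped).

Answer: -4.154 -2.429 51

Derivation:
Executing turtle program step by step:
Start: pos=(0,0), heading=0, pen down
LT 270: heading 0 -> 270
BK 10: (0,0) -> (0,10) [heading=270, draw]
FD 7.3: (0,10) -> (0,2.7) [heading=270, draw]
RT 129: heading 270 -> 141
RT 270: heading 141 -> 231
FD 6.8: (0,2.7) -> (-4.279,-2.585) [heading=231, draw]
FD 6.2: (-4.279,-2.585) -> (-8.181,-7.403) [heading=231, draw]
LT 270: heading 231 -> 141
LT 90: heading 141 -> 231
FD 2: (-8.181,-7.403) -> (-9.44,-8.957) [heading=231, draw]
RT 180: heading 231 -> 51
FD 10.5: (-9.44,-8.957) -> (-2.832,-0.797) [heading=51, draw]
BK 13.5: (-2.832,-0.797) -> (-11.328,-11.289) [heading=51, draw]
FD 11.4: (-11.328,-11.289) -> (-4.154,-2.429) [heading=51, draw]
Final: pos=(-4.154,-2.429), heading=51, 8 segment(s) drawn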